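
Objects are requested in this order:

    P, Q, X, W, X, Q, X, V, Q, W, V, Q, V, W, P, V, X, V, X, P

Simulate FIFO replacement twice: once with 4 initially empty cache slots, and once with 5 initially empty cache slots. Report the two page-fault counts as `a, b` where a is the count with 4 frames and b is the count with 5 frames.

6, 5

4 frames: F F F F . . . F . . . . . . F . . . . . → 6 faults.
5 frames: F F F F . . . F . . . . . . . . . . . . → 5 faults.
5 < 6: adding a frame reduced faults, as is typical.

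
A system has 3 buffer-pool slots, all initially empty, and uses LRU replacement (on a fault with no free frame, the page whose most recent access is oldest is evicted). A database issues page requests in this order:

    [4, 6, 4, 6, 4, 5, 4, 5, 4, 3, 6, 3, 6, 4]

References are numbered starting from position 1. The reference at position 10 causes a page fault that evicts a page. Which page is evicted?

pos 1: 4 → fault, frames (4)
pos 2: 6 → fault, frames (4 6)
pos 3: 4 → hit
pos 4: 6 → hit
pos 5: 4 → hit
pos 6: 5 → fault, frames (6 4 5)
pos 7: 4 → hit
pos 8: 5 → hit
pos 9: 4 → hit
pos 10: 3 → fault, evict 6, frames (5 4 3)
At position 10, page 6 is evicted.

6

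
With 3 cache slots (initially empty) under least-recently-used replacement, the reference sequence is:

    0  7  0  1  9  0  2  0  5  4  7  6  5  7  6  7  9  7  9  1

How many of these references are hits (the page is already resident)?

8

0: fault, frames {0}
7: fault, frames {0,7}
0: hit
1: fault, frames {7,0,1}
9: fault, evict 7, frames {0,1,9}
0: hit
2: fault, evict 1, frames {9,0,2}
0: hit
5: fault, evict 9, frames {2,0,5}
4: fault, evict 2, frames {0,5,4}
7: fault, evict 0, frames {5,4,7}
6: fault, evict 5, frames {4,7,6}
5: fault, evict 4, frames {7,6,5}
7: hit
6: hit
7: hit
9: fault, evict 5, frames {6,7,9}
7: hit
9: hit
1: fault, evict 6, frames {7,9,1}
Hits: 8.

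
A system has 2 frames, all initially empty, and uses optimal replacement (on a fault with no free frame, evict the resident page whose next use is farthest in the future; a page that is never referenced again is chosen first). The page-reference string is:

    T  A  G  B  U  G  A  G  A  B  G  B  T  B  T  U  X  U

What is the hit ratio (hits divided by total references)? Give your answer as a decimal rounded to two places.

0.44

T -> miss, frames {T}
A -> miss, frames {T,A}
G -> miss, evict T, frames {A,G}
B -> miss, evict A, frames {G,B}
U -> miss, evict B, frames {G,U}
G -> hit
A -> miss, evict U, frames {G,A}
G -> hit
A -> hit
B -> miss, evict A, frames {G,B}
G -> hit
B -> hit
T -> miss, evict G, frames {B,T}
B -> hit
T -> hit
U -> miss, evict T, frames {B,U}
X -> miss, evict B, frames {U,X}
U -> hit
Hits: 8 of 18 references → 8/18 = 0.4444.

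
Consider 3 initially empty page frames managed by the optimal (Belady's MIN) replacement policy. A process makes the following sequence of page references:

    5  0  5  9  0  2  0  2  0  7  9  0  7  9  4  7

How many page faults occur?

6

5: fault, frames {5}
0: fault, frames {5,0}
5: hit
9: fault, frames {5,0,9}
0: hit
2: fault, evict 5, frames {0,9,2}
0: hit
2: hit
0: hit
7: fault, evict 2, frames {0,9,7}
9: hit
0: hit
7: hit
9: hit
4: fault, evict 9, frames {0,7,4}
7: hit
Page faults: 6.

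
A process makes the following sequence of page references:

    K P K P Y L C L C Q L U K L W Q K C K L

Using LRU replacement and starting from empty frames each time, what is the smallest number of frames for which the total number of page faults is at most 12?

4

f=1: 20 faults
f=2: 15 faults
f=3: 13 faults
f=4: 12 faults
f=5: 10 faults
f=6: 9 faults
f=7: 8 faults
f=8: 8 faults
Smallest f with faults ≤ 12 is 4.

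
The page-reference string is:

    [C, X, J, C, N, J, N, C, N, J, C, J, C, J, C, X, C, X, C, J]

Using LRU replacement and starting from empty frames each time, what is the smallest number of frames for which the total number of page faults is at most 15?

2

f=1: 20 faults
f=2: 11 faults
f=3: 5 faults
f=4: 4 faults
Smallest f with faults ≤ 15 is 2.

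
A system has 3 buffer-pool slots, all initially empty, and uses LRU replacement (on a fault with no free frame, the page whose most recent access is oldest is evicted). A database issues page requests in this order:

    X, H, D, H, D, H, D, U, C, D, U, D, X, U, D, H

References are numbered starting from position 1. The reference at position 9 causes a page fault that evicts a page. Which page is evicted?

H

pos 1: X → fault, frames (X)
pos 2: H → fault, frames (X H)
pos 3: D → fault, frames (X H D)
pos 4: H → hit
pos 5: D → hit
pos 6: H → hit
pos 7: D → hit
pos 8: U → fault, evict X, frames (H D U)
pos 9: C → fault, evict H, frames (D U C)
At position 9, page H is evicted.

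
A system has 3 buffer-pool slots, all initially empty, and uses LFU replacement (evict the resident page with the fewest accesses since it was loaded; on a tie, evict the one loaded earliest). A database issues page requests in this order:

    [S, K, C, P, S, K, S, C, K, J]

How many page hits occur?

S → fault, frames {S}
K → fault, frames {S,K}
C → fault, frames {S,K,C}
P → fault, evict S, frames {K,C,P}
S → fault, evict K, frames {C,P,S}
K → fault, evict C, frames {P,S,K}
S → hit
C → fault, evict P, frames {S,K,C}
K → hit
J → fault, evict C, frames {S,K,J}
Hits: 2.

2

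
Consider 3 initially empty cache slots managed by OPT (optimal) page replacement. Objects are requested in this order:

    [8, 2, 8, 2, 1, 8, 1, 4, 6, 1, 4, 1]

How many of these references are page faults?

8 → miss, frames [8]
2 → miss, frames [8, 2]
8 → hit
2 → hit
1 → miss, frames [8, 2, 1]
8 → hit
1 → hit
4 → miss, evict 2, frames [8, 1, 4]
6 → miss, evict 8, frames [1, 4, 6]
1 → hit
4 → hit
1 → hit
Page faults: 5.

5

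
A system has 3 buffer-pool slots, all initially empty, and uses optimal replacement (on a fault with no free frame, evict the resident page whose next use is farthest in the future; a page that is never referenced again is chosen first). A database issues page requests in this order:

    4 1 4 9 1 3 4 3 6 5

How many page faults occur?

6

4: miss, frames {4}
1: miss, frames {4,1}
4: hit
9: miss, frames {4,1,9}
1: hit
3: miss, evict 9, frames {4,1,3}
4: hit
3: hit
6: miss, evict 3, frames {4,1,6}
5: miss, evict 6, frames {4,1,5}
Page faults: 6.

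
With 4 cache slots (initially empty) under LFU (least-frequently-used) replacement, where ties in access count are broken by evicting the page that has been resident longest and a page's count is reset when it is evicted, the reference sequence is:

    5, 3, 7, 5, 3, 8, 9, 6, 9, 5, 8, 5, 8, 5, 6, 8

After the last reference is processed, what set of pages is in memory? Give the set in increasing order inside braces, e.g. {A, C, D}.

{5, 6, 8, 9}

5: fault, frames [5]
3: fault, frames [5, 3]
7: fault, frames [5, 3, 7]
5: hit
3: hit
8: fault, frames [5, 3, 7, 8]
9: fault, evict 7, frames [5, 3, 8, 9]
6: fault, evict 8, frames [5, 3, 9, 6]
9: hit
5: hit
8: fault, evict 6, frames [5, 3, 9, 8]
5: hit
8: hit
5: hit
6: fault, evict 3, frames [5, 9, 8, 6]
8: hit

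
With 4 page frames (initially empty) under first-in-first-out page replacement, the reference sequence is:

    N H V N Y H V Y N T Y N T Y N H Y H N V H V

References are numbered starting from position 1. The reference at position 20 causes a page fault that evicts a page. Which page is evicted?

Y

pos 1: N: miss, frames {N}
pos 2: H: miss, frames {N,H}
pos 3: V: miss, frames {N,H,V}
pos 4: N: hit
pos 5: Y: miss, frames {N,H,V,Y}
pos 6: H: hit
pos 7: V: hit
pos 8: Y: hit
pos 9: N: hit
pos 10: T: miss, evict N, frames {H,V,Y,T}
pos 11: Y: hit
pos 12: N: miss, evict H, frames {V,Y,T,N}
pos 13: T: hit
pos 14: Y: hit
pos 15: N: hit
pos 16: H: miss, evict V, frames {Y,T,N,H}
pos 17: Y: hit
pos 18: H: hit
pos 19: N: hit
pos 20: V: miss, evict Y, frames {T,N,H,V}
At position 20, page Y is evicted.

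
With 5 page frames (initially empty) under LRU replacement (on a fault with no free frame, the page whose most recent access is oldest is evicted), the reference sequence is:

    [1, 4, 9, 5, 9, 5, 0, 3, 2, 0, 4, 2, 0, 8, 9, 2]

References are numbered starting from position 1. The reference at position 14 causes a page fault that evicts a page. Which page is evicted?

pos 1: 1: fault, frames (1)
pos 2: 4: fault, frames (1 4)
pos 3: 9: fault, frames (1 4 9)
pos 4: 5: fault, frames (1 4 9 5)
pos 5: 9: hit
pos 6: 5: hit
pos 7: 0: fault, frames (1 4 9 5 0)
pos 8: 3: fault, evict 1, frames (4 9 5 0 3)
pos 9: 2: fault, evict 4, frames (9 5 0 3 2)
pos 10: 0: hit
pos 11: 4: fault, evict 9, frames (5 3 2 0 4)
pos 12: 2: hit
pos 13: 0: hit
pos 14: 8: fault, evict 5, frames (3 4 2 0 8)
At position 14, page 5 is evicted.

5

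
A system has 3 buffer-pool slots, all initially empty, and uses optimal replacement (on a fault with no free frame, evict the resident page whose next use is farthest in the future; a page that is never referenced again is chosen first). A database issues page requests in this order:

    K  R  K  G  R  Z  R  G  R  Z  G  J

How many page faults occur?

5

K: miss, frames {K}
R: miss, frames {K,R}
K: hit
G: miss, frames {K,R,G}
R: hit
Z: miss, evict K, frames {R,G,Z}
R: hit
G: hit
R: hit
Z: hit
G: hit
J: miss, evict Z, frames {R,G,J}
Page faults: 5.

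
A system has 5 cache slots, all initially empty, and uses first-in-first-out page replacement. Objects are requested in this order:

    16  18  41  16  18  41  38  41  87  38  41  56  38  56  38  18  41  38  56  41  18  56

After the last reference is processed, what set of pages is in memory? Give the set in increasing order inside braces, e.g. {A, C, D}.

16 -> miss, frames {16}
18 -> miss, frames {16,18}
41 -> miss, frames {16,18,41}
16 -> hit
18 -> hit
41 -> hit
38 -> miss, frames {16,18,41,38}
41 -> hit
87 -> miss, frames {16,18,41,38,87}
38 -> hit
41 -> hit
56 -> miss, evict 16, frames {18,41,38,87,56}
38 -> hit
56 -> hit
38 -> hit
18 -> hit
41 -> hit
38 -> hit
56 -> hit
41 -> hit
18 -> hit
56 -> hit

{18, 38, 41, 56, 87}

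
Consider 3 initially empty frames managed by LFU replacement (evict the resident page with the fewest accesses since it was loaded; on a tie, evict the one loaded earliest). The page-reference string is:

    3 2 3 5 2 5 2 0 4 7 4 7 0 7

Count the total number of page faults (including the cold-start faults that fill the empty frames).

10

3 → fault, frames [3]
2 → fault, frames [3, 2]
3 → hit
5 → fault, frames [3, 2, 5]
2 → hit
5 → hit
2 → hit
0 → fault, evict 3, frames [2, 5, 0]
4 → fault, evict 0, frames [2, 5, 4]
7 → fault, evict 4, frames [2, 5, 7]
4 → fault, evict 7, frames [2, 5, 4]
7 → fault, evict 4, frames [2, 5, 7]
0 → fault, evict 7, frames [2, 5, 0]
7 → fault, evict 0, frames [2, 5, 7]
Page faults: 10.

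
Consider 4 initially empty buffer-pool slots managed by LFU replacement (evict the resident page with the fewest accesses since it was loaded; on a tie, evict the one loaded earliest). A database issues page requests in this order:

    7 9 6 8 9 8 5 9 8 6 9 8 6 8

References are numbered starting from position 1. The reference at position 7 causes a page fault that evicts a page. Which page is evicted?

7

pos 1: 7 → miss, frames (7)
pos 2: 9 → miss, frames (7 9)
pos 3: 6 → miss, frames (7 9 6)
pos 4: 8 → miss, frames (7 9 6 8)
pos 5: 9 → hit
pos 6: 8 → hit
pos 7: 5 → miss, evict 7, frames (9 6 8 5)
At position 7, page 7 is evicted.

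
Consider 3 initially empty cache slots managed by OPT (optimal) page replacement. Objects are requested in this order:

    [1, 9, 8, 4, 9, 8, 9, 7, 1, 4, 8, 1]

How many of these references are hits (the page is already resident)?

1 → miss, frames (1)
9 → miss, frames (1 9)
8 → miss, frames (1 9 8)
4 → miss, evict 1, frames (9 8 4)
9 → hit
8 → hit
9 → hit
7 → miss, evict 9, frames (8 4 7)
1 → miss, evict 7, frames (8 4 1)
4 → hit
8 → hit
1 → hit
Hits: 6.

6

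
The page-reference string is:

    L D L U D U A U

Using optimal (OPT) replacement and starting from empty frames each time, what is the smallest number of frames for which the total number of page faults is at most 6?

2

f=1: 8 faults
f=2: 4 faults
f=3: 4 faults
f=4: 4 faults
Smallest f with faults ≤ 6 is 2.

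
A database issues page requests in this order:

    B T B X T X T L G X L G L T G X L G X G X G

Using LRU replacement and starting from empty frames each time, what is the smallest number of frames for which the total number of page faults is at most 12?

3

f=1: 22 faults
f=2: 15 faults
f=3: 9 faults
f=4: 5 faults
f=5: 5 faults
Smallest f with faults ≤ 12 is 3.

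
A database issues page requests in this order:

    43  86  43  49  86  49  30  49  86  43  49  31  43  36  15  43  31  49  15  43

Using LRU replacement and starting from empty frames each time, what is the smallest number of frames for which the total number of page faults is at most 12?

f=1: 20 faults
f=2: 17 faults
f=3: 12 faults
f=4: 8 faults
f=5: 7 faults
f=6: 7 faults
f=7: 7 faults
Smallest f with faults ≤ 12 is 3.

3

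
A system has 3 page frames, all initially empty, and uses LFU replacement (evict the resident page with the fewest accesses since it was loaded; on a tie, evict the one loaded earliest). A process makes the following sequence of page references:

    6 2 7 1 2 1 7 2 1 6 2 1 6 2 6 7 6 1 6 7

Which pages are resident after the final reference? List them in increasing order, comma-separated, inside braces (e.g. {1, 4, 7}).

6: fault, frames [6]
2: fault, frames [6, 2]
7: fault, frames [6, 2, 7]
1: fault, evict 6, frames [2, 7, 1]
2: hit
1: hit
7: hit
2: hit
1: hit
6: fault, evict 7, frames [2, 1, 6]
2: hit
1: hit
6: hit
2: hit
6: hit
7: fault, evict 6, frames [2, 1, 7]
6: fault, evict 7, frames [2, 1, 6]
1: hit
6: hit
7: fault, evict 6, frames [2, 1, 7]

{1, 2, 7}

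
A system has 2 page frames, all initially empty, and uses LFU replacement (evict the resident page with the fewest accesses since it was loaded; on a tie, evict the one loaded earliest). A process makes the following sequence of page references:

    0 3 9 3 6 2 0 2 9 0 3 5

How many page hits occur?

2

0 → miss, frames {0}
3 → miss, frames {0,3}
9 → miss, evict 0, frames {3,9}
3 → hit
6 → miss, evict 9, frames {3,6}
2 → miss, evict 6, frames {3,2}
0 → miss, evict 2, frames {3,0}
2 → miss, evict 0, frames {3,2}
9 → miss, evict 2, frames {3,9}
0 → miss, evict 9, frames {3,0}
3 → hit
5 → miss, evict 0, frames {3,5}
Hits: 2.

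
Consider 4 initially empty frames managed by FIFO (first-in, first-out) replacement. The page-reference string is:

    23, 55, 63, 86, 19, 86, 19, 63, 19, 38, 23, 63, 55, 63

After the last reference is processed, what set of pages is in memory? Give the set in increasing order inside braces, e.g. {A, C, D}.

{23, 38, 55, 63}

23 -> miss, frames (23)
55 -> miss, frames (23 55)
63 -> miss, frames (23 55 63)
86 -> miss, frames (23 55 63 86)
19 -> miss, evict 23, frames (55 63 86 19)
86 -> hit
19 -> hit
63 -> hit
19 -> hit
38 -> miss, evict 55, frames (63 86 19 38)
23 -> miss, evict 63, frames (86 19 38 23)
63 -> miss, evict 86, frames (19 38 23 63)
55 -> miss, evict 19, frames (38 23 63 55)
63 -> hit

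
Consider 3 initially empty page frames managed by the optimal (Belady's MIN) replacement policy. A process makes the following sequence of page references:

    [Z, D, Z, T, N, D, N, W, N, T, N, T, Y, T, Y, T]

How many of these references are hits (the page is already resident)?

Z -> miss, frames [Z]
D -> miss, frames [Z, D]
Z -> hit
T -> miss, frames [Z, D, T]
N -> miss, evict Z, frames [D, T, N]
D -> hit
N -> hit
W -> miss, evict D, frames [T, N, W]
N -> hit
T -> hit
N -> hit
T -> hit
Y -> miss, evict W, frames [T, N, Y]
T -> hit
Y -> hit
T -> hit
Hits: 10.

10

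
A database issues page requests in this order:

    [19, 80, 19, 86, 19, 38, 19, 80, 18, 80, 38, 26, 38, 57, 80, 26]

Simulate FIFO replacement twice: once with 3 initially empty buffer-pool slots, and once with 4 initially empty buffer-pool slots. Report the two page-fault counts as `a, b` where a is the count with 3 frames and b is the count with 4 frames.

11, 8

3 frames: F F . F . F F F F . F F . F F . → 11 faults.
4 frames: F F . F . F . . F . . F . F F . → 8 faults.
8 < 11: adding a frame reduced faults, as is typical.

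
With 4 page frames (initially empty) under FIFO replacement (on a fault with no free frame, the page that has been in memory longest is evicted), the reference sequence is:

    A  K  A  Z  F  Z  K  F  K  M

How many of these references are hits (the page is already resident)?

A: miss, frames (A)
K: miss, frames (A K)
A: hit
Z: miss, frames (A K Z)
F: miss, frames (A K Z F)
Z: hit
K: hit
F: hit
K: hit
M: miss, evict A, frames (K Z F M)
Hits: 5.

5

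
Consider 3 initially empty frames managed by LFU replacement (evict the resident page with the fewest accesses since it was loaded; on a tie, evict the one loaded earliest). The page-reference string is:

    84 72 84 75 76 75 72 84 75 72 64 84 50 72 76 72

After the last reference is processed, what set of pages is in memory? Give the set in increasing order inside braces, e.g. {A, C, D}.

84: miss, frames [84]
72: miss, frames [84, 72]
84: hit
75: miss, frames [84, 72, 75]
76: miss, evict 72, frames [84, 75, 76]
75: hit
72: miss, evict 76, frames [84, 75, 72]
84: hit
75: hit
72: hit
64: miss, evict 72, frames [84, 75, 64]
84: hit
50: miss, evict 64, frames [84, 75, 50]
72: miss, evict 50, frames [84, 75, 72]
76: miss, evict 72, frames [84, 75, 76]
72: miss, evict 76, frames [84, 75, 72]

{72, 75, 84}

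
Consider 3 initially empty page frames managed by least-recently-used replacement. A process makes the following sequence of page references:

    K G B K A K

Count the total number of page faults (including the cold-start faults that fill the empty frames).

K: miss, frames [K]
G: miss, frames [K, G]
B: miss, frames [K, G, B]
K: hit
A: miss, evict G, frames [B, K, A]
K: hit
Page faults: 4.

4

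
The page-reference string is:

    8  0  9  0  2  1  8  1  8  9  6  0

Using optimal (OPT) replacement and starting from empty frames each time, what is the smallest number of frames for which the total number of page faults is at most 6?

f=1: 12 faults
f=2: 9 faults
f=3: 7 faults
f=4: 6 faults
f=5: 6 faults
f=6: 6 faults
Smallest f with faults ≤ 6 is 4.

4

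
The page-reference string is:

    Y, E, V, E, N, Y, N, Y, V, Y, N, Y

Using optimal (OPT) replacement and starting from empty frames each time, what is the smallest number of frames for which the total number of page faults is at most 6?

f=1: 12 faults
f=2: 7 faults
f=3: 4 faults
f=4: 4 faults
Smallest f with faults ≤ 6 is 3.

3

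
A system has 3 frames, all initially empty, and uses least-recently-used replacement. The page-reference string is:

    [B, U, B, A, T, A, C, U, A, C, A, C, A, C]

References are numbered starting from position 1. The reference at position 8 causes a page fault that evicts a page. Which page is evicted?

T

pos 1: B -> miss, frames {B}
pos 2: U -> miss, frames {B,U}
pos 3: B -> hit
pos 4: A -> miss, frames {U,B,A}
pos 5: T -> miss, evict U, frames {B,A,T}
pos 6: A -> hit
pos 7: C -> miss, evict B, frames {T,A,C}
pos 8: U -> miss, evict T, frames {A,C,U}
At position 8, page T is evicted.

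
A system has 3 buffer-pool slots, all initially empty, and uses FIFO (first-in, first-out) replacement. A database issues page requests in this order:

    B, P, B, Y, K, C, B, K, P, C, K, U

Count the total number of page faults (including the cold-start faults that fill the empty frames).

B -> fault, frames {B}
P -> fault, frames {B,P}
B -> hit
Y -> fault, frames {B,P,Y}
K -> fault, evict B, frames {P,Y,K}
C -> fault, evict P, frames {Y,K,C}
B -> fault, evict Y, frames {K,C,B}
K -> hit
P -> fault, evict K, frames {C,B,P}
C -> hit
K -> fault, evict C, frames {B,P,K}
U -> fault, evict B, frames {P,K,U}
Page faults: 9.

9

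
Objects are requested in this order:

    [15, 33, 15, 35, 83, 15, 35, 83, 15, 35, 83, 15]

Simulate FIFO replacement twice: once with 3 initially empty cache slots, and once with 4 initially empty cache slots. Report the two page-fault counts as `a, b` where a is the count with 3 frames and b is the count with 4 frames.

3 frames: F F . F F F . . . . . . → 5 faults.
4 frames: F F . F F . . . . . . . → 4 faults.
4 < 5: adding a frame reduced faults, as is typical.

5, 4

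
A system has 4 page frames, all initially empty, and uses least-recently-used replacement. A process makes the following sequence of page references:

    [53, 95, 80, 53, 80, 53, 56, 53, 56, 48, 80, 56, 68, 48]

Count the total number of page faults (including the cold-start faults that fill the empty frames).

53 -> miss, frames (53)
95 -> miss, frames (53 95)
80 -> miss, frames (53 95 80)
53 -> hit
80 -> hit
53 -> hit
56 -> miss, frames (95 80 53 56)
53 -> hit
56 -> hit
48 -> miss, evict 95, frames (80 53 56 48)
80 -> hit
56 -> hit
68 -> miss, evict 53, frames (48 80 56 68)
48 -> hit
Page faults: 6.

6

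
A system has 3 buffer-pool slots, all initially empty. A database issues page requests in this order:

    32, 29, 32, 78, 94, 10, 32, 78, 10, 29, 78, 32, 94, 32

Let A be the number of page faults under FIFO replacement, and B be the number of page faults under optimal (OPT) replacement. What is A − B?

3

Under FIFO: F F . F F F F F . F . . F F → 10 faults.
Under OPT: F F . F F F . . . F . . F . → 7 faults.
A − B = 10 − 7 = 3.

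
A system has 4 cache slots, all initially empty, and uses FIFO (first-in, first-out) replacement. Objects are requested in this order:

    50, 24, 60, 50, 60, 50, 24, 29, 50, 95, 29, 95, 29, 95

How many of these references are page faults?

5

50 -> miss, frames {50}
24 -> miss, frames {50,24}
60 -> miss, frames {50,24,60}
50 -> hit
60 -> hit
50 -> hit
24 -> hit
29 -> miss, frames {50,24,60,29}
50 -> hit
95 -> miss, evict 50, frames {24,60,29,95}
29 -> hit
95 -> hit
29 -> hit
95 -> hit
Page faults: 5.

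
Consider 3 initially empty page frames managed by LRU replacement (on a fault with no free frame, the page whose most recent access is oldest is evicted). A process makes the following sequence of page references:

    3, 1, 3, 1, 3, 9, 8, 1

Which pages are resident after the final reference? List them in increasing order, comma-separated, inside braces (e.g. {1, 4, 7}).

3 → fault, frames (3)
1 → fault, frames (3 1)
3 → hit
1 → hit
3 → hit
9 → fault, frames (1 3 9)
8 → fault, evict 1, frames (3 9 8)
1 → fault, evict 3, frames (9 8 1)

{1, 8, 9}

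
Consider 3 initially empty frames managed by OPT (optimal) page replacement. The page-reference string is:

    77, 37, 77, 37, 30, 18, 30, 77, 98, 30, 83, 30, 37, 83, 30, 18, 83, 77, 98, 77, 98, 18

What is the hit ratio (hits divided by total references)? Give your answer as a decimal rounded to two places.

77: fault, frames (77)
37: fault, frames (77 37)
77: hit
37: hit
30: fault, frames (77 37 30)
18: fault, evict 37, frames (77 30 18)
30: hit
77: hit
98: fault, evict 77, frames (30 18 98)
30: hit
83: fault, evict 98, frames (30 18 83)
30: hit
37: fault, evict 18, frames (30 83 37)
83: hit
30: hit
18: fault, evict 37, frames (30 83 18)
83: hit
77: fault, evict 83, frames (30 18 77)
98: fault, evict 30, frames (18 77 98)
77: hit
98: hit
18: hit
Hits: 12 of 22 references → 12/22 = 0.5455.

0.55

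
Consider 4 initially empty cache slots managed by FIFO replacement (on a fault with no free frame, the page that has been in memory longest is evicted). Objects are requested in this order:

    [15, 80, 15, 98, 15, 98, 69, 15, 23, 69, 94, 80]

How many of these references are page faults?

15 → fault, frames [15]
80 → fault, frames [15, 80]
15 → hit
98 → fault, frames [15, 80, 98]
15 → hit
98 → hit
69 → fault, frames [15, 80, 98, 69]
15 → hit
23 → fault, evict 15, frames [80, 98, 69, 23]
69 → hit
94 → fault, evict 80, frames [98, 69, 23, 94]
80 → fault, evict 98, frames [69, 23, 94, 80]
Page faults: 7.

7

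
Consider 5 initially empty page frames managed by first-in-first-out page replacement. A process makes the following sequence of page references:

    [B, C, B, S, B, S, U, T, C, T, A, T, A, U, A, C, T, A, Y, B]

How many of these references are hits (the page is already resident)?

12

B: fault, frames [B]
C: fault, frames [B, C]
B: hit
S: fault, frames [B, C, S]
B: hit
S: hit
U: fault, frames [B, C, S, U]
T: fault, frames [B, C, S, U, T]
C: hit
T: hit
A: fault, evict B, frames [C, S, U, T, A]
T: hit
A: hit
U: hit
A: hit
C: hit
T: hit
A: hit
Y: fault, evict C, frames [S, U, T, A, Y]
B: fault, evict S, frames [U, T, A, Y, B]
Hits: 12.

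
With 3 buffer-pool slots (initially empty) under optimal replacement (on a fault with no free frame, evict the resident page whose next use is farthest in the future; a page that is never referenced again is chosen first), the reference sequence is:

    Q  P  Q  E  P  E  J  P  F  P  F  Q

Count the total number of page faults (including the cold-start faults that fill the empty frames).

5

Q -> miss, frames [Q]
P -> miss, frames [Q, P]
Q -> hit
E -> miss, frames [Q, P, E]
P -> hit
E -> hit
J -> miss, evict E, frames [Q, P, J]
P -> hit
F -> miss, evict J, frames [Q, P, F]
P -> hit
F -> hit
Q -> hit
Page faults: 5.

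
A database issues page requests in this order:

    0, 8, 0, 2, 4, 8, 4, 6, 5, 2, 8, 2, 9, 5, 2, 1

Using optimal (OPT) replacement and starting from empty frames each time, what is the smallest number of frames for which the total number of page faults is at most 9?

3

f=1: 16 faults
f=2: 10 faults
f=3: 8 faults
f=4: 8 faults
f=5: 8 faults
f=6: 8 faults
f=7: 8 faults
f=8: 8 faults
Smallest f with faults ≤ 9 is 3.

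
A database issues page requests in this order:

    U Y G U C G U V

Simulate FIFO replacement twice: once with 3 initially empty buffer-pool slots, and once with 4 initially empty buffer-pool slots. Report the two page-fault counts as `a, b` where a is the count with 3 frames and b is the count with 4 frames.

3 frames: F F F . F . F F → 6 faults.
4 frames: F F F . F . . F → 5 faults.
5 < 6: adding a frame reduced faults, as is typical.

6, 5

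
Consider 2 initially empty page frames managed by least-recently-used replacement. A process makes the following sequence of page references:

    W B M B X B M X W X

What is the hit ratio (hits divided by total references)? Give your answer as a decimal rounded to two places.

W: fault, frames {W}
B: fault, frames {W,B}
M: fault, evict W, frames {B,M}
B: hit
X: fault, evict M, frames {B,X}
B: hit
M: fault, evict X, frames {B,M}
X: fault, evict B, frames {M,X}
W: fault, evict M, frames {X,W}
X: hit
Hits: 3 of 10 references → 3/10 = 0.3000.

0.30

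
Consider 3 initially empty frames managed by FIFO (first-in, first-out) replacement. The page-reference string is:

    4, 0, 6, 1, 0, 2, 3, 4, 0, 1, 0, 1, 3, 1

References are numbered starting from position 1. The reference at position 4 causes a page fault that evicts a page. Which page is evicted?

pos 1: 4 → miss, frames (4)
pos 2: 0 → miss, frames (4 0)
pos 3: 6 → miss, frames (4 0 6)
pos 4: 1 → miss, evict 4, frames (0 6 1)
At position 4, page 4 is evicted.

4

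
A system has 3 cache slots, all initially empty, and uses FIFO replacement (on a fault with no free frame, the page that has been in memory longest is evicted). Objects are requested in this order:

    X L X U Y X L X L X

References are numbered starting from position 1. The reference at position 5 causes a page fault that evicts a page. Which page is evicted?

X

pos 1: X -> fault, frames {X}
pos 2: L -> fault, frames {X,L}
pos 3: X -> hit
pos 4: U -> fault, frames {X,L,U}
pos 5: Y -> fault, evict X, frames {L,U,Y}
At position 5, page X is evicted.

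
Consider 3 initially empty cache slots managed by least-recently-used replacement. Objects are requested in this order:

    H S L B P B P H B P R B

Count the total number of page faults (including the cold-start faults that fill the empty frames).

H: miss, frames (H)
S: miss, frames (H S)
L: miss, frames (H S L)
B: miss, evict H, frames (S L B)
P: miss, evict S, frames (L B P)
B: hit
P: hit
H: miss, evict L, frames (B P H)
B: hit
P: hit
R: miss, evict H, frames (B P R)
B: hit
Page faults: 7.

7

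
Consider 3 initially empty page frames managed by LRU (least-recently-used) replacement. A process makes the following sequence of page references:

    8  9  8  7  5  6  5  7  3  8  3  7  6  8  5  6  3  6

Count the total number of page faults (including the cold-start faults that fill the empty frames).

11

8 -> miss, frames (8)
9 -> miss, frames (8 9)
8 -> hit
7 -> miss, frames (9 8 7)
5 -> miss, evict 9, frames (8 7 5)
6 -> miss, evict 8, frames (7 5 6)
5 -> hit
7 -> hit
3 -> miss, evict 6, frames (5 7 3)
8 -> miss, evict 5, frames (7 3 8)
3 -> hit
7 -> hit
6 -> miss, evict 8, frames (3 7 6)
8 -> miss, evict 3, frames (7 6 8)
5 -> miss, evict 7, frames (6 8 5)
6 -> hit
3 -> miss, evict 8, frames (5 6 3)
6 -> hit
Page faults: 11.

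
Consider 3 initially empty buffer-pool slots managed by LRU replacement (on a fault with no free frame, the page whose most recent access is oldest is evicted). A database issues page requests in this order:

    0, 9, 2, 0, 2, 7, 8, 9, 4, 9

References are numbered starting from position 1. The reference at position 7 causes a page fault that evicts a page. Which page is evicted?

pos 1: 0 -> fault, frames [0]
pos 2: 9 -> fault, frames [0, 9]
pos 3: 2 -> fault, frames [0, 9, 2]
pos 4: 0 -> hit
pos 5: 2 -> hit
pos 6: 7 -> fault, evict 9, frames [0, 2, 7]
pos 7: 8 -> fault, evict 0, frames [2, 7, 8]
At position 7, page 0 is evicted.

0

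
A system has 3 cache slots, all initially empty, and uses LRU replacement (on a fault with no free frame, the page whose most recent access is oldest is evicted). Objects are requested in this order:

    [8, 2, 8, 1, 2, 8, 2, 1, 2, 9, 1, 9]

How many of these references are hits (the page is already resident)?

8

8: fault, frames (8)
2: fault, frames (8 2)
8: hit
1: fault, frames (2 8 1)
2: hit
8: hit
2: hit
1: hit
2: hit
9: fault, evict 8, frames (1 2 9)
1: hit
9: hit
Hits: 8.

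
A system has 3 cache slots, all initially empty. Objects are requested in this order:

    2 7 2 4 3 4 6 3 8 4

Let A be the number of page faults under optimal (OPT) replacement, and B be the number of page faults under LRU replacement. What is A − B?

-1

Under OPT: F F . F F . F . F . → 6 faults.
Under LRU: F F . F F . F . F F → 7 faults.
A − B = 6 − 7 = -1.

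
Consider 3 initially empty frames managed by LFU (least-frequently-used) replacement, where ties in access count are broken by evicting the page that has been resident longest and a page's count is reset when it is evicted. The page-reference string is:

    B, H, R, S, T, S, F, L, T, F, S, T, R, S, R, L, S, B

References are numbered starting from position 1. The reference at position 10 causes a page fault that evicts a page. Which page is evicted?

pos 1: B → miss, frames [B]
pos 2: H → miss, frames [B, H]
pos 3: R → miss, frames [B, H, R]
pos 4: S → miss, evict B, frames [H, R, S]
pos 5: T → miss, evict H, frames [R, S, T]
pos 6: S → hit
pos 7: F → miss, evict R, frames [S, T, F]
pos 8: L → miss, evict T, frames [S, F, L]
pos 9: T → miss, evict F, frames [S, L, T]
pos 10: F → miss, evict L, frames [S, T, F]
At position 10, page L is evicted.

L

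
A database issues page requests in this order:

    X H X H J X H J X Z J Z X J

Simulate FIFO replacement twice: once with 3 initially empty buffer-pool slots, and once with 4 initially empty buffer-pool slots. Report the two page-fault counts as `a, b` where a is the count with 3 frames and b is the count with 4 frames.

3 frames: F F . . F . . . . F . . F . → 5 faults.
4 frames: F F . . F . . . . F . . . . → 4 faults.
4 < 5: adding a frame reduced faults, as is typical.

5, 4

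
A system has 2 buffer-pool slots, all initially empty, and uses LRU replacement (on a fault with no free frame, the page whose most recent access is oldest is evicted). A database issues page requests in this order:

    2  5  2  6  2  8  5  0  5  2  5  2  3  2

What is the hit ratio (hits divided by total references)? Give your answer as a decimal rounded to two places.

0.43

2 → miss, frames {2}
5 → miss, frames {2,5}
2 → hit
6 → miss, evict 5, frames {2,6}
2 → hit
8 → miss, evict 6, frames {2,8}
5 → miss, evict 2, frames {8,5}
0 → miss, evict 8, frames {5,0}
5 → hit
2 → miss, evict 0, frames {5,2}
5 → hit
2 → hit
3 → miss, evict 5, frames {2,3}
2 → hit
Hits: 6 of 14 references → 6/14 = 0.4286.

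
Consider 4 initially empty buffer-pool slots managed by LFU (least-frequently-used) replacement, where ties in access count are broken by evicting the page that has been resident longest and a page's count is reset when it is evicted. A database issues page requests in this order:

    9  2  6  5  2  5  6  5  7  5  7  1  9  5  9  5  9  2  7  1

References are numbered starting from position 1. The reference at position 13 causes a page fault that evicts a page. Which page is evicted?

1

pos 1: 9 → fault, frames (9)
pos 2: 2 → fault, frames (9 2)
pos 3: 6 → fault, frames (9 2 6)
pos 4: 5 → fault, frames (9 2 6 5)
pos 5: 2 → hit
pos 6: 5 → hit
pos 7: 6 → hit
pos 8: 5 → hit
pos 9: 7 → fault, evict 9, frames (2 6 5 7)
pos 10: 5 → hit
pos 11: 7 → hit
pos 12: 1 → fault, evict 2, frames (6 5 7 1)
pos 13: 9 → fault, evict 1, frames (6 5 7 9)
At position 13, page 1 is evicted.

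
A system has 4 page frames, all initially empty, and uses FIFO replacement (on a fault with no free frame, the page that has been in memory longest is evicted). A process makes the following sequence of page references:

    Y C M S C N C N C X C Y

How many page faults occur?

Y: miss, frames [Y]
C: miss, frames [Y, C]
M: miss, frames [Y, C, M]
S: miss, frames [Y, C, M, S]
C: hit
N: miss, evict Y, frames [C, M, S, N]
C: hit
N: hit
C: hit
X: miss, evict C, frames [M, S, N, X]
C: miss, evict M, frames [S, N, X, C]
Y: miss, evict S, frames [N, X, C, Y]
Page faults: 8.

8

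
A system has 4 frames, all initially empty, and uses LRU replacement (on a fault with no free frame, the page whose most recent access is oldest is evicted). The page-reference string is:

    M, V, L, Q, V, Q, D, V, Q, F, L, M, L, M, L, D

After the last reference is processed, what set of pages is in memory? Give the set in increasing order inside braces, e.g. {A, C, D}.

M -> miss, frames (M)
V -> miss, frames (M V)
L -> miss, frames (M V L)
Q -> miss, frames (M V L Q)
V -> hit
Q -> hit
D -> miss, evict M, frames (L V Q D)
V -> hit
Q -> hit
F -> miss, evict L, frames (D V Q F)
L -> miss, evict D, frames (V Q F L)
M -> miss, evict V, frames (Q F L M)
L -> hit
M -> hit
L -> hit
D -> miss, evict Q, frames (F M L D)

{D, F, L, M}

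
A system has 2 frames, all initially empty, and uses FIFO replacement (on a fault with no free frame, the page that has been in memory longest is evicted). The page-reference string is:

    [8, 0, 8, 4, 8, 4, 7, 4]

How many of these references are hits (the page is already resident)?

8 → fault, frames (8)
0 → fault, frames (8 0)
8 → hit
4 → fault, evict 8, frames (0 4)
8 → fault, evict 0, frames (4 8)
4 → hit
7 → fault, evict 4, frames (8 7)
4 → fault, evict 8, frames (7 4)
Hits: 2.

2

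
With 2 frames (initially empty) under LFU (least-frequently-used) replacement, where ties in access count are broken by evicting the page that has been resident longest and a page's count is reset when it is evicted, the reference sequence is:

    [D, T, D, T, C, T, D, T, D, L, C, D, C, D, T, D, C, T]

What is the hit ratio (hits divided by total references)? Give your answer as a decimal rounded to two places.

D: miss, frames (D)
T: miss, frames (D T)
D: hit
T: hit
C: miss, evict D, frames (T C)
T: hit
D: miss, evict C, frames (T D)
T: hit
D: hit
L: miss, evict D, frames (T L)
C: miss, evict L, frames (T C)
D: miss, evict C, frames (T D)
C: miss, evict D, frames (T C)
D: miss, evict C, frames (T D)
T: hit
D: hit
C: miss, evict D, frames (T C)
T: hit
Hits: 8 of 18 references → 8/18 = 0.4444.

0.44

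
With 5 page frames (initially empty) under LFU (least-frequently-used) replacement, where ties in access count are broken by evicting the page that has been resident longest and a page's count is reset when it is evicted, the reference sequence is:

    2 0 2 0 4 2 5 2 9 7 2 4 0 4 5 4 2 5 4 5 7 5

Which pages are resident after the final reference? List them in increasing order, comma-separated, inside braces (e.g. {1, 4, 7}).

2: miss, frames {2}
0: miss, frames {2,0}
2: hit
0: hit
4: miss, frames {2,0,4}
2: hit
5: miss, frames {2,0,4,5}
2: hit
9: miss, frames {2,0,4,5,9}
7: miss, evict 4, frames {2,0,5,9,7}
2: hit
4: miss, evict 5, frames {2,0,9,7,4}
0: hit
4: hit
5: miss, evict 9, frames {2,0,7,4,5}
4: hit
2: hit
5: hit
4: hit
5: hit
7: hit
5: hit

{0, 2, 4, 5, 7}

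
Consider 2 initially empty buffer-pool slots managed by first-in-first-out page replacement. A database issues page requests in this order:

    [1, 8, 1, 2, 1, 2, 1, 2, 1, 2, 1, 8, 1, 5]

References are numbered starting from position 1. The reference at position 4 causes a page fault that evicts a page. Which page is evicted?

pos 1: 1: fault, frames (1)
pos 2: 8: fault, frames (1 8)
pos 3: 1: hit
pos 4: 2: fault, evict 1, frames (8 2)
At position 4, page 1 is evicted.

1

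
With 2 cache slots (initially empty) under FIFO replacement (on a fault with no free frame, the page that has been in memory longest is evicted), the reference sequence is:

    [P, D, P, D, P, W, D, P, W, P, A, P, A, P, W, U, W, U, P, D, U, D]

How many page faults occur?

P: miss, frames (P)
D: miss, frames (P D)
P: hit
D: hit
P: hit
W: miss, evict P, frames (D W)
D: hit
P: miss, evict D, frames (W P)
W: hit
P: hit
A: miss, evict W, frames (P A)
P: hit
A: hit
P: hit
W: miss, evict P, frames (A W)
U: miss, evict A, frames (W U)
W: hit
U: hit
P: miss, evict W, frames (U P)
D: miss, evict U, frames (P D)
U: miss, evict P, frames (D U)
D: hit
Page faults: 10.

10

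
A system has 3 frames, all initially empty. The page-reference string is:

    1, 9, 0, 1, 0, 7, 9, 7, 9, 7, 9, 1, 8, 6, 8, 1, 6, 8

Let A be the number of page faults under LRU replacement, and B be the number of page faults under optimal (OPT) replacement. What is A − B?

Under LRU: F F F . . F F . . . . F F F . . . . → 8 faults.
Under OPT: F F F . . F . . . . . . F F . . . . → 6 faults.
A − B = 8 − 6 = 2.

2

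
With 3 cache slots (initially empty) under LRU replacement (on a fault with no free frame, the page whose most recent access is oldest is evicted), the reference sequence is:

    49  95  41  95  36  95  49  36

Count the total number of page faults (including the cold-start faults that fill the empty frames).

5

49: fault, frames [49]
95: fault, frames [49, 95]
41: fault, frames [49, 95, 41]
95: hit
36: fault, evict 49, frames [41, 95, 36]
95: hit
49: fault, evict 41, frames [36, 95, 49]
36: hit
Page faults: 5.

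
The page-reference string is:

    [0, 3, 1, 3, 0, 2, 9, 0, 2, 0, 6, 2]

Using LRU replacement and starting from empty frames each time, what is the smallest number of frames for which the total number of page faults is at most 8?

f=1: 12 faults
f=2: 10 faults
f=3: 6 faults
f=4: 6 faults
f=5: 6 faults
f=6: 6 faults
Smallest f with faults ≤ 8 is 3.

3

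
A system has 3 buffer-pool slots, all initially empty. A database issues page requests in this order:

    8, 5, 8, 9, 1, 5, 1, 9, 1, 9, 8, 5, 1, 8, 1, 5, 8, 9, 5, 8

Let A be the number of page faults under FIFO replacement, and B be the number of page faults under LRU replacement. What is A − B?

-2

Under FIFO: F F . F F . . . . . F F . . . . . F . . → 7 faults.
Under LRU: F F . F F F . . . . F F F . . . . F . . → 9 faults.
A − B = 7 − 9 = -2.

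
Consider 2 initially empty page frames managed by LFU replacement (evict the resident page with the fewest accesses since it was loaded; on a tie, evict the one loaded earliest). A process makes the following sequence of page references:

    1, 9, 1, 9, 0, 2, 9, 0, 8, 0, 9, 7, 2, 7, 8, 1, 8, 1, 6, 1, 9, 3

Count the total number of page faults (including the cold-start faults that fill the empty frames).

1 -> fault, frames [1]
9 -> fault, frames [1, 9]
1 -> hit
9 -> hit
0 -> fault, evict 1, frames [9, 0]
2 -> fault, evict 0, frames [9, 2]
9 -> hit
0 -> fault, evict 2, frames [9, 0]
8 -> fault, evict 0, frames [9, 8]
0 -> fault, evict 8, frames [9, 0]
9 -> hit
7 -> fault, evict 0, frames [9, 7]
2 -> fault, evict 7, frames [9, 2]
7 -> fault, evict 2, frames [9, 7]
8 -> fault, evict 7, frames [9, 8]
1 -> fault, evict 8, frames [9, 1]
8 -> fault, evict 1, frames [9, 8]
1 -> fault, evict 8, frames [9, 1]
6 -> fault, evict 1, frames [9, 6]
1 -> fault, evict 6, frames [9, 1]
9 -> hit
3 -> fault, evict 1, frames [9, 3]
Page faults: 17.

17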